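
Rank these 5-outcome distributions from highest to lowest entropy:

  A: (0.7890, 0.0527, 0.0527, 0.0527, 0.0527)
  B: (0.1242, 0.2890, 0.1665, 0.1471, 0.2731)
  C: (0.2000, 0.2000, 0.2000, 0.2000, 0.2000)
C > B > A

Key insight: Entropy is maximized by uniform distributions and minimized by concentrated distributions.

- Uniform distributions have maximum entropy log₂(5) = 2.3219 bits
- The more "peaked" or concentrated a distribution, the lower its entropy

Entropies:
  H(A) = 1.1654 bits
  H(B) = 2.2401 bits
  H(C) = 2.3219 bits

Ranking: C > B > A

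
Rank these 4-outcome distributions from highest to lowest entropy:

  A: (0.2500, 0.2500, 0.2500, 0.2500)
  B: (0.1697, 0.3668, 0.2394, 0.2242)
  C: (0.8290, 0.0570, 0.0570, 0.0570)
A > B > C

Key insight: Entropy is maximized by uniform distributions and minimized by concentrated distributions.

- Uniform distributions have maximum entropy log₂(4) = 2.0000 bits
- The more "peaked" or concentrated a distribution, the lower its entropy

Entropies:
  H(A) = 2.0000 bits
  H(B) = 1.9423 bits
  H(C) = 0.9310 bits

Ranking: A > B > C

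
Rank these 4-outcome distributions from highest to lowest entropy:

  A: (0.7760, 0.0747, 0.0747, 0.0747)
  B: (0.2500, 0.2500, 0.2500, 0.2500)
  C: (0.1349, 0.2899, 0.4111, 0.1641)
B > C > A

Key insight: Entropy is maximized by uniform distributions and minimized by concentrated distributions.

- Uniform distributions have maximum entropy log₂(4) = 2.0000 bits
- The more "peaked" or concentrated a distribution, the lower its entropy

Entropies:
  H(A) = 1.1224 bits
  H(B) = 2.0000 bits
  H(C) = 1.8628 bits

Ranking: B > C > A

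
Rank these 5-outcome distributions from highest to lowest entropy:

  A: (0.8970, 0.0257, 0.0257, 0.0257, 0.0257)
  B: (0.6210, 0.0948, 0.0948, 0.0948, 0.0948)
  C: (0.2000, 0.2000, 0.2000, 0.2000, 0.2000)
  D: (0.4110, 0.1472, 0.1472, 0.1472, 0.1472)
C > D > B > A

Key insight: Entropy is maximized by uniform distributions and minimized by concentrated distributions.

Entropies:
  H(A) = 0.6844 bits
  H(B) = 1.7153 bits
  H(C) = 2.3219 bits
  H(D) = 2.1550 bits

Ranking: C > D > B > A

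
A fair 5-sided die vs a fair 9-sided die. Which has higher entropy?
9-sided die

Both are uniform distributions; for uniform over n outcomes, H = log₂(n). H(5-sided) = log₂(5) = 2.322 bits and H(9-sided) = log₂(9) = 3.170 bits. More outcomes in a uniform distribution means higher entropy.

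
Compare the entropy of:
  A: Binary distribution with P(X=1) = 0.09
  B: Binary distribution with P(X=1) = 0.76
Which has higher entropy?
B

For binary distributions, entropy is maximized at p=0.5 and decreases as p moves toward 0 or 1.

H(A) = H(0.09) = 0.4365 bits
H(B) = H(0.76) = 0.7950 bits

Distribution B (p=0.76) is closer to uniform (p=0.5), so it has higher entropy.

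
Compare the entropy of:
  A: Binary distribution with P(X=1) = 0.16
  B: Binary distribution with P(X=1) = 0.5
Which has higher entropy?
B

For binary distributions, entropy is maximized at p=0.5 and decreases as p moves toward 0 or 1.

H(A) = H(0.16) = 0.6343 bits
H(B) = H(0.5) = 1.0000 bits

Distribution B (p=0.5) is closer to uniform (p=0.5), so it has higher entropy.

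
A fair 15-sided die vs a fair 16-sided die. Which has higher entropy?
16-sided die

Both are uniform distributions; for uniform over n outcomes, H = log₂(n). H(15-sided) = log₂(15) = 3.907 bits and H(16-sided) = log₂(16) = 4.000 bits. More outcomes in a uniform distribution means higher entropy.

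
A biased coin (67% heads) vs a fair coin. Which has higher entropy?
Fair coin

The fair coin is uniform (p=0.5), maximizing binary entropy at 1 bit. The biased coin has H(0.67) ≈ 0.915 bits — its outcome is more predictable, so its entropy is lower.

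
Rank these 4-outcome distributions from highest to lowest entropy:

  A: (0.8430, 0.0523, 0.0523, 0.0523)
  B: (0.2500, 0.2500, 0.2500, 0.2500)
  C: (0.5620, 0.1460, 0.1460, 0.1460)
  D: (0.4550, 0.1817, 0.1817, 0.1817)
B > D > C > A

Key insight: Entropy is maximized by uniform distributions and minimized by concentrated distributions.

Entropies:
  H(A) = 0.8759 bits
  H(B) = 2.0000 bits
  H(C) = 1.6831 bits
  H(D) = 1.8580 bits

Ranking: B > D > C > A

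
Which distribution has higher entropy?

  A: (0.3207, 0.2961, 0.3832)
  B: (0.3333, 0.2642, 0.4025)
A

Both distributions are close to uniform, making this a harder comparison.

H(A) = 1.5764 bits
H(B) = 1.5641 bits

The distribution closer to uniform has higher entropy.
Answer: A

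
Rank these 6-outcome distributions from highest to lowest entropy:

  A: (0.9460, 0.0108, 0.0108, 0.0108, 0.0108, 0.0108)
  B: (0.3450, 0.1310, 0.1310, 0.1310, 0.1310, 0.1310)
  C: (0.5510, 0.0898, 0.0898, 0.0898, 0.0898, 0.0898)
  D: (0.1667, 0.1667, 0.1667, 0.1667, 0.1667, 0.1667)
D > B > C > A

Key insight: Entropy is maximized by uniform distributions and minimized by concentrated distributions.

Entropies:
  H(A) = 0.4285 bits
  H(B) = 2.4504 bits
  H(C) = 2.0350 bits
  H(D) = 2.5850 bits

Ranking: D > B > C > A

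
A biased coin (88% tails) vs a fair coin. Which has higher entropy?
Fair coin

The fair coin is uniform (p=0.5), maximizing binary entropy at 1 bit. The biased coin has H(0.88) ≈ 0.529 bits — its outcome is more predictable, so its entropy is lower.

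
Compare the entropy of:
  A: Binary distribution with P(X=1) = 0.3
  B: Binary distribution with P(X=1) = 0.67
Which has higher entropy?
B

For binary distributions, entropy is maximized at p=0.5 and decreases as p moves toward 0 or 1.

H(A) = H(0.3) = 0.8813 bits
H(B) = H(0.67) = 0.9149 bits

Distribution B (p=0.67) is closer to uniform (p=0.5), so it has higher entropy.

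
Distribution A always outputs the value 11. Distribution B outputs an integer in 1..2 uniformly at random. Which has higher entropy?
B

A is deterministic, so H(A) = 0. B is uniform over 2 outcomes, so H(B) = log₂(2) = 1.000 bits. Any distribution with genuine randomness has higher entropy than a deterministic one.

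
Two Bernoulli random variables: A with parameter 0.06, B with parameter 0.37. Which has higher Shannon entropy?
B

For binary distributions, entropy is maximized at p=0.5 and decreases as p moves toward 0 or 1.

H(A) = H(0.06) = 0.3274 bits
H(B) = H(0.37) = 0.9507 bits

Distribution B (p=0.37) is closer to uniform (p=0.5), so it has higher entropy.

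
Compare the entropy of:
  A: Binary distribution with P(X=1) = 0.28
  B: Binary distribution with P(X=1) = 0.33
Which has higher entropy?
B

For binary distributions, entropy is maximized at p=0.5 and decreases as p moves toward 0 or 1.

H(A) = H(0.28) = 0.8555 bits
H(B) = H(0.33) = 0.9149 bits

Distribution B (p=0.33) is closer to uniform (p=0.5), so it has higher entropy.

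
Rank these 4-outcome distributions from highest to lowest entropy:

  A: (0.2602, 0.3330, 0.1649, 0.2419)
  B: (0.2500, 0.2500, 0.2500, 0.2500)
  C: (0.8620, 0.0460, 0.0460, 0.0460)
B > A > C

Key insight: Entropy is maximized by uniform distributions and minimized by concentrated distributions.

- Uniform distributions have maximum entropy log₂(4) = 2.0000 bits
- The more "peaked" or concentrated a distribution, the lower its entropy

Entropies:
  H(A) = 1.9577 bits
  H(B) = 2.0000 bits
  H(C) = 0.7977 bits

Ranking: B > A > C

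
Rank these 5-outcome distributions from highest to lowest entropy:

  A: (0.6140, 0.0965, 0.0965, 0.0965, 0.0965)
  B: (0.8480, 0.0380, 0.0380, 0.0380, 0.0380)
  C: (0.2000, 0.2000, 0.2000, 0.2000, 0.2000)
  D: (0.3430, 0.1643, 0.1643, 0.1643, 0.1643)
C > D > A > B

Key insight: Entropy is maximized by uniform distributions and minimized by concentrated distributions.

Entropies:
  H(A) = 1.7342 bits
  H(B) = 0.9188 bits
  H(C) = 2.3219 bits
  H(D) = 2.2417 bits

Ranking: C > D > A > B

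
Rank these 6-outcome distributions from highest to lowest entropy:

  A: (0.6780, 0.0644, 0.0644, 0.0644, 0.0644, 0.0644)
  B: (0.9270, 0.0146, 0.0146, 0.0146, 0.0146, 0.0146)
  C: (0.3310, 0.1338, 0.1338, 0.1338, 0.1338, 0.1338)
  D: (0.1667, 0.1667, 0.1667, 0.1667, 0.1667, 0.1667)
D > C > A > B

Key insight: Entropy is maximized by uniform distributions and minimized by concentrated distributions.

Entropies:
  H(A) = 1.6542 bits
  H(B) = 0.5465 bits
  H(C) = 2.4693 bits
  H(D) = 2.5850 bits

Ranking: D > C > A > B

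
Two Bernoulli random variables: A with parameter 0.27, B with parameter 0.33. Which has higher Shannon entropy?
B

For binary distributions, entropy is maximized at p=0.5 and decreases as p moves toward 0 or 1.

H(A) = H(0.27) = 0.8415 bits
H(B) = H(0.33) = 0.9149 bits

Distribution B (p=0.33) is closer to uniform (p=0.5), so it has higher entropy.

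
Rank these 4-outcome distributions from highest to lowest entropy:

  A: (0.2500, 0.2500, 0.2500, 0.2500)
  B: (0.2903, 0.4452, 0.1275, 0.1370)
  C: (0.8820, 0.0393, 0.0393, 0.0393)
A > B > C

Key insight: Entropy is maximized by uniform distributions and minimized by concentrated distributions.

- Uniform distributions have maximum entropy log₂(4) = 2.0000 bits
- The more "peaked" or concentrated a distribution, the lower its entropy

Entropies:
  H(A) = 2.0000 bits
  H(B) = 1.8096 bits
  H(C) = 0.7106 bits

Ranking: A > B > C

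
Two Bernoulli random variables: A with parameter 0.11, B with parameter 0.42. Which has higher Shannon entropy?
B

For binary distributions, entropy is maximized at p=0.5 and decreases as p moves toward 0 or 1.

H(A) = H(0.11) = 0.4999 bits
H(B) = H(0.42) = 0.9815 bits

Distribution B (p=0.42) is closer to uniform (p=0.5), so it has higher entropy.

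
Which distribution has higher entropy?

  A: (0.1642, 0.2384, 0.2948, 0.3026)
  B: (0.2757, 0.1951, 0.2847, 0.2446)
B

Both distributions are close to uniform, making this a harder comparison.

H(A) = 1.9624 bits
H(B) = 1.9853 bits

The distribution closer to uniform has higher entropy.
Answer: B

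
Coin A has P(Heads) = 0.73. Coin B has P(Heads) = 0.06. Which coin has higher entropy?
A

For binary distributions, entropy is maximized at p=0.5 and decreases as p moves toward 0 or 1.

H(A) = H(0.73) = 0.8415 bits
H(B) = H(0.06) = 0.3274 bits

Distribution A (p=0.73) is closer to uniform (p=0.5), so it has higher entropy.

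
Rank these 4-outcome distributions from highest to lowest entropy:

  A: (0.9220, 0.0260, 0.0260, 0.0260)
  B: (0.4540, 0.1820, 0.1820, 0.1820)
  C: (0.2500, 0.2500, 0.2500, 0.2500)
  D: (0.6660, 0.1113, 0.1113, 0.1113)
C > B > D > A

Key insight: Entropy is maximized by uniform distributions and minimized by concentrated distributions.

Entropies:
  H(A) = 0.5187 bits
  H(B) = 1.8593 bits
  H(C) = 2.0000 bits
  H(D) = 1.4483 bits

Ranking: C > B > D > A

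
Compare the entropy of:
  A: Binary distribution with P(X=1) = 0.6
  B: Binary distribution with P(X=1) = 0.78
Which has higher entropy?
A

For binary distributions, entropy is maximized at p=0.5 and decreases as p moves toward 0 or 1.

H(A) = H(0.6) = 0.9710 bits
H(B) = H(0.78) = 0.7602 bits

Distribution A (p=0.6) is closer to uniform (p=0.5), so it has higher entropy.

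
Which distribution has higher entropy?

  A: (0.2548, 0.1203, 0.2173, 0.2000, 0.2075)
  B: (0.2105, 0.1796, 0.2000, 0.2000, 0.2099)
B

Both distributions are close to uniform, making this a harder comparison.

H(A) = 2.2840 bits
H(B) = 2.3196 bits

The distribution closer to uniform has higher entropy.
Answer: B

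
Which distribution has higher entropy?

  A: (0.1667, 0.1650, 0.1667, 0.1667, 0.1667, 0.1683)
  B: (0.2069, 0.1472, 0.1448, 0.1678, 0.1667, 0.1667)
A

Both distributions are close to uniform, making this a harder comparison.

H(A) = 2.5849 bits
H(B) = 2.5746 bits

The distribution closer to uniform has higher entropy.
Answer: A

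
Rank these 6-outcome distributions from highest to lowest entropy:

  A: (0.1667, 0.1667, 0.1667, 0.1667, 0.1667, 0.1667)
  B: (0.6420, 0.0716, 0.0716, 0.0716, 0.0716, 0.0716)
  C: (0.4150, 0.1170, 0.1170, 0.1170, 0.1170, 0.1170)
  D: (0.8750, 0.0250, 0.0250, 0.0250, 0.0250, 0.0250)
A > C > B > D

Key insight: Entropy is maximized by uniform distributions and minimized by concentrated distributions.

Entropies:
  H(A) = 2.5850 bits
  H(B) = 1.7723 bits
  H(C) = 2.3374 bits
  H(D) = 0.8338 bits

Ranking: A > C > B > D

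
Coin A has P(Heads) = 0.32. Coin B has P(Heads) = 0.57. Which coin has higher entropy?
B

For binary distributions, entropy is maximized at p=0.5 and decreases as p moves toward 0 or 1.

H(A) = H(0.32) = 0.9044 bits
H(B) = H(0.57) = 0.9858 bits

Distribution B (p=0.57) is closer to uniform (p=0.5), so it has higher entropy.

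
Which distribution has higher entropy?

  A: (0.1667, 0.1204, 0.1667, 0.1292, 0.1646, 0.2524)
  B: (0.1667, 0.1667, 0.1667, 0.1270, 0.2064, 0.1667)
B

Both distributions are close to uniform, making this a harder comparison.

H(A) = 2.5407 bits
H(B) = 2.5712 bits

The distribution closer to uniform has higher entropy.
Answer: B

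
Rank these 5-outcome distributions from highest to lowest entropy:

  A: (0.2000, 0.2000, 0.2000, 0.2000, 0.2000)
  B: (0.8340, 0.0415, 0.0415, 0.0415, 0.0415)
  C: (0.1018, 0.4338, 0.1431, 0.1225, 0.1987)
A > C > B

Key insight: Entropy is maximized by uniform distributions and minimized by concentrated distributions.

- Uniform distributions have maximum entropy log₂(5) = 2.3219 bits
- The more "peaked" or concentrated a distribution, the lower its entropy

Entropies:
  H(A) = 2.3219 bits
  H(B) = 0.9805 bits
  H(C) = 2.0940 bits

Ranking: A > C > B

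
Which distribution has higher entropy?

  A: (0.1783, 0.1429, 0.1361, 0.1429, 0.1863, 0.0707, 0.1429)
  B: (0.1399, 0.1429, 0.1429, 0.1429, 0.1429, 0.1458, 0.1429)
B

Both distributions are close to uniform, making this a harder comparison.

H(A) = 2.7602 bits
H(B) = 2.8073 bits

The distribution closer to uniform has higher entropy.
Answer: B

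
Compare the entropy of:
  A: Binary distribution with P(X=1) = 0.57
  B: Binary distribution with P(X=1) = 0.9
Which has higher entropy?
A

For binary distributions, entropy is maximized at p=0.5 and decreases as p moves toward 0 or 1.

H(A) = H(0.57) = 0.9858 bits
H(B) = H(0.9) = 0.4690 bits

Distribution A (p=0.57) is closer to uniform (p=0.5), so it has higher entropy.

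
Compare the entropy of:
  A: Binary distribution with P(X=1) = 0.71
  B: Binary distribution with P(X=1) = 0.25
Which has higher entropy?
A

For binary distributions, entropy is maximized at p=0.5 and decreases as p moves toward 0 or 1.

H(A) = H(0.71) = 0.8687 bits
H(B) = H(0.25) = 0.8113 bits

Distribution A (p=0.71) is closer to uniform (p=0.5), so it has higher entropy.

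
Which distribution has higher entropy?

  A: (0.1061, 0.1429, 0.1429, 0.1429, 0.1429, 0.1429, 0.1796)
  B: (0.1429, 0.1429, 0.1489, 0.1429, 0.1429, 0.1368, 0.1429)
B

Both distributions are close to uniform, making this a harder comparison.

H(A) = 2.7936 bits
H(B) = 2.8070 bits

The distribution closer to uniform has higher entropy.
Answer: B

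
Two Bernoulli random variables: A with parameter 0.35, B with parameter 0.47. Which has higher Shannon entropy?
B

For binary distributions, entropy is maximized at p=0.5 and decreases as p moves toward 0 or 1.

H(A) = H(0.35) = 0.9341 bits
H(B) = H(0.47) = 0.9974 bits

Distribution B (p=0.47) is closer to uniform (p=0.5), so it has higher entropy.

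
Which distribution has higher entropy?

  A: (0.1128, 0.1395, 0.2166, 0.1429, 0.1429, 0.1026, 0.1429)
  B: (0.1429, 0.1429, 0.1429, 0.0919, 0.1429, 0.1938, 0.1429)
B

Both distributions are close to uniform, making this a harder comparison.

H(A) = 2.7696 bits
H(B) = 2.7805 bits

The distribution closer to uniform has higher entropy.
Answer: B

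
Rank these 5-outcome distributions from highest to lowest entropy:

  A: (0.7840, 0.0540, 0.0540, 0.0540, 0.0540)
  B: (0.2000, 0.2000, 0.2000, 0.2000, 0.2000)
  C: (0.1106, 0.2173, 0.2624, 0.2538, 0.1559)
B > C > A

Key insight: Entropy is maximized by uniform distributions and minimized by concentrated distributions.

- Uniform distributions have maximum entropy log₂(5) = 2.3219 bits
- The more "peaked" or concentrated a distribution, the lower its entropy

Entropies:
  H(A) = 1.1848 bits
  H(B) = 2.3219 bits
  H(C) = 2.2564 bits

Ranking: B > C > A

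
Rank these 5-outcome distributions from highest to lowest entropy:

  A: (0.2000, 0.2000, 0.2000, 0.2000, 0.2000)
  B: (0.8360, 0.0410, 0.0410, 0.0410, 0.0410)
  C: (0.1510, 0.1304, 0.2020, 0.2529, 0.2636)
A > C > B

Key insight: Entropy is maximized by uniform distributions and minimized by concentrated distributions.

- Uniform distributions have maximum entropy log₂(5) = 2.3219 bits
- The more "peaked" or concentrated a distribution, the lower its entropy

Entropies:
  H(A) = 2.3219 bits
  H(B) = 0.9718 bits
  H(C) = 2.2700 bits

Ranking: A > C > B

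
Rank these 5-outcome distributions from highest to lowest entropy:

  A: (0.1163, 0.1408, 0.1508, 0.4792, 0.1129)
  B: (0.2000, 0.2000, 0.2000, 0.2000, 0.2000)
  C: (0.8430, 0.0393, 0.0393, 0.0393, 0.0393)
B > A > C

Key insight: Entropy is maximized by uniform distributions and minimized by concentrated distributions.

- Uniform distributions have maximum entropy log₂(5) = 2.3219 bits
- The more "peaked" or concentrated a distribution, the lower its entropy

Entropies:
  H(A) = 2.0348 bits
  H(B) = 2.3219 bits
  H(C) = 0.9411 bits

Ranking: B > A > C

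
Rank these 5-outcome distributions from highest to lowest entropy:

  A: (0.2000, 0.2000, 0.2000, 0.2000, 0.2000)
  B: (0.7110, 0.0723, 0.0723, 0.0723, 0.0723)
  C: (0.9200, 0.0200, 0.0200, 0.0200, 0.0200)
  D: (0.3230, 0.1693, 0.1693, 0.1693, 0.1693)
A > D > B > C

Key insight: Entropy is maximized by uniform distributions and minimized by concentrated distributions.

Entropies:
  H(A) = 2.3219 bits
  H(B) = 1.4454 bits
  H(C) = 0.5622 bits
  H(D) = 2.2616 bits

Ranking: A > D > B > C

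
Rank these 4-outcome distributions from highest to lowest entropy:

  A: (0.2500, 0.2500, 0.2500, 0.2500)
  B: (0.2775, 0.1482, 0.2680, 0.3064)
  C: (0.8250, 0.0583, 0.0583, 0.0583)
A > B > C

Key insight: Entropy is maximized by uniform distributions and minimized by concentrated distributions.

- Uniform distributions have maximum entropy log₂(4) = 2.0000 bits
- The more "peaked" or concentrated a distribution, the lower its entropy

Entropies:
  H(A) = 2.0000 bits
  H(B) = 1.9533 bits
  H(C) = 0.9464 bits

Ranking: A > B > C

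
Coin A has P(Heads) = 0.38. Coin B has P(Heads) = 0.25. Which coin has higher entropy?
A

For binary distributions, entropy is maximized at p=0.5 and decreases as p moves toward 0 or 1.

H(A) = H(0.38) = 0.9580 bits
H(B) = H(0.25) = 0.8113 bits

Distribution A (p=0.38) is closer to uniform (p=0.5), so it has higher entropy.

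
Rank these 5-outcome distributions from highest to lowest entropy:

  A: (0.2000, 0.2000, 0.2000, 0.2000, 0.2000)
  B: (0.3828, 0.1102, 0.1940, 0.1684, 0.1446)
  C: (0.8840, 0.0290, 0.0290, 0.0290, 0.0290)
A > B > C

Key insight: Entropy is maximized by uniform distributions and minimized by concentrated distributions.

- Uniform distributions have maximum entropy log₂(5) = 2.3219 bits
- The more "peaked" or concentrated a distribution, the lower its entropy

Entropies:
  H(A) = 2.3219 bits
  H(B) = 2.1761 bits
  H(C) = 0.7498 bits

Ranking: A > B > C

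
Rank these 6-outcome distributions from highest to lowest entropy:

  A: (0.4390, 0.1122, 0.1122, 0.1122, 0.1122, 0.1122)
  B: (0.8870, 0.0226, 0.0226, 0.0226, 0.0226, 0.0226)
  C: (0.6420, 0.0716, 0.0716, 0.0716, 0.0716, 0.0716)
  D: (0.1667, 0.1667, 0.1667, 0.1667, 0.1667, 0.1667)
D > A > C > B

Key insight: Entropy is maximized by uniform distributions and minimized by concentrated distributions.

Entropies:
  H(A) = 2.2918 bits
  H(B) = 0.7713 bits
  H(C) = 1.7723 bits
  H(D) = 2.5850 bits

Ranking: D > A > C > B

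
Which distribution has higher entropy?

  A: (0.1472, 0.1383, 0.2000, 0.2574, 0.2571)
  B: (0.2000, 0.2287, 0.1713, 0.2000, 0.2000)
B

Both distributions are close to uniform, making this a harder comparison.

H(A) = 2.2737 bits
H(B) = 2.3160 bits

The distribution closer to uniform has higher entropy.
Answer: B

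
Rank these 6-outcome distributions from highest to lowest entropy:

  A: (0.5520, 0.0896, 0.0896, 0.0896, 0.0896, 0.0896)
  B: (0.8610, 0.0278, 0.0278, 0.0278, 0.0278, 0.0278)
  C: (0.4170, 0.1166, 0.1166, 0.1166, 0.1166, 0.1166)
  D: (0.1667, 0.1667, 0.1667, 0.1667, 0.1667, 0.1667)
D > C > A > B

Key insight: Entropy is maximized by uniform distributions and minimized by concentrated distributions.

Entropies:
  H(A) = 2.0324 bits
  H(B) = 0.9044 bits
  H(C) = 2.3337 bits
  H(D) = 2.5850 bits

Ranking: D > C > A > B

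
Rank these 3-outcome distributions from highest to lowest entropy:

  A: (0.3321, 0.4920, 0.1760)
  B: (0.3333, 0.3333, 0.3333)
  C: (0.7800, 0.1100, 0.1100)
B > A > C

Key insight: Entropy is maximized by uniform distributions and minimized by concentrated distributions.

- Uniform distributions have maximum entropy log₂(3) = 1.5850 bits
- The more "peaked" or concentrated a distribution, the lower its entropy

Entropies:
  H(A) = 1.4727 bits
  H(B) = 1.5850 bits
  H(C) = 0.9802 bits

Ranking: B > A > C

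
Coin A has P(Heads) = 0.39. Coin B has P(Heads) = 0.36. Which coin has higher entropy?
A

For binary distributions, entropy is maximized at p=0.5 and decreases as p moves toward 0 or 1.

H(A) = H(0.39) = 0.9648 bits
H(B) = H(0.36) = 0.9427 bits

Distribution A (p=0.39) is closer to uniform (p=0.5), so it has higher entropy.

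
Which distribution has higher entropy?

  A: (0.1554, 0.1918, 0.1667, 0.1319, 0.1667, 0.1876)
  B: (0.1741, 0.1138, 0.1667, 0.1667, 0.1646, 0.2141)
A

Both distributions are close to uniform, making this a harder comparison.

H(A) = 2.5743 bits
H(B) = 2.5622 bits

The distribution closer to uniform has higher entropy.
Answer: A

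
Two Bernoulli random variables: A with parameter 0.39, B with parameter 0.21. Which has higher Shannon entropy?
A

For binary distributions, entropy is maximized at p=0.5 and decreases as p moves toward 0 or 1.

H(A) = H(0.39) = 0.9648 bits
H(B) = H(0.21) = 0.7415 bits

Distribution A (p=0.39) is closer to uniform (p=0.5), so it has higher entropy.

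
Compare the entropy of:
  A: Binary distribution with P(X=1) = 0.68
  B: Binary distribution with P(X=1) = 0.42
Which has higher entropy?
B

For binary distributions, entropy is maximized at p=0.5 and decreases as p moves toward 0 or 1.

H(A) = H(0.68) = 0.9044 bits
H(B) = H(0.42) = 0.9815 bits

Distribution B (p=0.42) is closer to uniform (p=0.5), so it has higher entropy.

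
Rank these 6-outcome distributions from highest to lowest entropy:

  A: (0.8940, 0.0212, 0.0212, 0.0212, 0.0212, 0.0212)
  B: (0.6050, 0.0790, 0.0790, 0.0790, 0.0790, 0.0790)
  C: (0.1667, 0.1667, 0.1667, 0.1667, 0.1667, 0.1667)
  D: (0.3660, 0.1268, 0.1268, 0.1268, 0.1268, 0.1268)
C > D > B > A

Key insight: Entropy is maximized by uniform distributions and minimized by concentrated distributions.

Entropies:
  H(A) = 0.7339 bits
  H(B) = 1.8851 bits
  H(C) = 2.5850 bits
  H(D) = 2.4197 bits

Ranking: C > D > B > A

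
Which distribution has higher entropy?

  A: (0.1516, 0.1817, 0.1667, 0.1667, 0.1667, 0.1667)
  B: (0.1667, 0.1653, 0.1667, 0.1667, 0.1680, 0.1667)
B

Both distributions are close to uniform, making this a harder comparison.

H(A) = 2.5830 bits
H(B) = 2.5849 bits

The distribution closer to uniform has higher entropy.
Answer: B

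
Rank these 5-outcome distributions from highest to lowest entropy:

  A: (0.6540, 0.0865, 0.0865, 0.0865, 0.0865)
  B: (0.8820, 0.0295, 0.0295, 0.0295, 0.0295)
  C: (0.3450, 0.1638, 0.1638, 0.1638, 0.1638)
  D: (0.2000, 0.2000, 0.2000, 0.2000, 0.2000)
D > C > A > B

Key insight: Entropy is maximized by uniform distributions and minimized by concentrated distributions.

Entropies:
  H(A) = 1.6224 bits
  H(B) = 0.7596 bits
  H(C) = 2.2395 bits
  H(D) = 2.3219 bits

Ranking: D > C > A > B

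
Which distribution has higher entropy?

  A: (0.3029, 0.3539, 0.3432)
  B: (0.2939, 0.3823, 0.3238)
A

Both distributions are close to uniform, making this a harder comparison.

H(A) = 1.5818 bits
H(B) = 1.5763 bits

The distribution closer to uniform has higher entropy.
Answer: A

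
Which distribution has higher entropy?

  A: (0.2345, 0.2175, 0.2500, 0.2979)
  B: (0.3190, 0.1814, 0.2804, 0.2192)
A

Both distributions are close to uniform, making this a harder comparison.

H(A) = 1.9899 bits
H(B) = 1.9669 bits

The distribution closer to uniform has higher entropy.
Answer: A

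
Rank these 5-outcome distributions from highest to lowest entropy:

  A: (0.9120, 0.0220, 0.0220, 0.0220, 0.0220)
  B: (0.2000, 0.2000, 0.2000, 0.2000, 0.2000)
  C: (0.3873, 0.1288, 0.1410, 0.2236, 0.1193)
B > C > A

Key insight: Entropy is maximized by uniform distributions and minimized by concentrated distributions.

- Uniform distributions have maximum entropy log₂(5) = 2.3219 bits
- The more "peaked" or concentrated a distribution, the lower its entropy

Entropies:
  H(A) = 0.6058 bits
  H(B) = 2.3219 bits
  H(C) = 2.1586 bits

Ranking: B > C > A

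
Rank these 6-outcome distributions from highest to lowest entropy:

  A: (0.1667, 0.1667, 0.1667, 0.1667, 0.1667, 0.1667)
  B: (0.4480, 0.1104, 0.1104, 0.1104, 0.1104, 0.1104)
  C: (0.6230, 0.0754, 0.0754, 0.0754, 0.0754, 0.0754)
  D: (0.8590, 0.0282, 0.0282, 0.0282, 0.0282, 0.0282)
A > B > C > D

Key insight: Entropy is maximized by uniform distributions and minimized by concentrated distributions.

Entropies:
  H(A) = 2.5850 bits
  H(B) = 2.2739 bits
  H(C) = 1.8313 bits
  H(D) = 0.9142 bits

Ranking: A > B > C > D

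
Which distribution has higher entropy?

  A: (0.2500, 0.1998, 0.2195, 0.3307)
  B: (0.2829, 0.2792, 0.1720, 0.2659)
B

Both distributions are close to uniform, making this a harder comparison.

H(A) = 1.9724 bits
H(B) = 1.9742 bits

The distribution closer to uniform has higher entropy.
Answer: B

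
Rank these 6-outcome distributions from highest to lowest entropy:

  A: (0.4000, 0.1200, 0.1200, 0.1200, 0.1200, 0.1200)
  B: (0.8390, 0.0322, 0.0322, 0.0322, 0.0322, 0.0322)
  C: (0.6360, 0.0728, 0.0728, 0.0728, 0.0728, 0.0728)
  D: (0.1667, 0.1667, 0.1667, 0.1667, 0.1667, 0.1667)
D > A > C > B

Key insight: Entropy is maximized by uniform distributions and minimized by concentrated distributions.

Entropies:
  H(A) = 2.3641 bits
  H(B) = 1.0105 bits
  H(C) = 1.7911 bits
  H(D) = 2.5850 bits

Ranking: D > A > C > B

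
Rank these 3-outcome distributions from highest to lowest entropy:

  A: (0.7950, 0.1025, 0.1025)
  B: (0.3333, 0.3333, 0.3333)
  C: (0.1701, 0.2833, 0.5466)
B > C > A

Key insight: Entropy is maximized by uniform distributions and minimized by concentrated distributions.

- Uniform distributions have maximum entropy log₂(3) = 1.5850 bits
- The more "peaked" or concentrated a distribution, the lower its entropy

Entropies:
  H(A) = 0.9368 bits
  H(B) = 1.5850 bits
  H(C) = 1.4265 bits

Ranking: B > C > A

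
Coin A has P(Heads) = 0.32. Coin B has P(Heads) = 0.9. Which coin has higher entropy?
A

For binary distributions, entropy is maximized at p=0.5 and decreases as p moves toward 0 or 1.

H(A) = H(0.32) = 0.9044 bits
H(B) = H(0.9) = 0.4690 bits

Distribution A (p=0.32) is closer to uniform (p=0.5), so it has higher entropy.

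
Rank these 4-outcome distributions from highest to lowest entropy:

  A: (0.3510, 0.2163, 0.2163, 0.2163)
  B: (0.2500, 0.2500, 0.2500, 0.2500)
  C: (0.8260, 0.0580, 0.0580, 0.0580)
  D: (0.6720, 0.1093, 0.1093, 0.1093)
B > A > D > C

Key insight: Entropy is maximized by uniform distributions and minimized by concentrated distributions.

Entropies:
  H(A) = 1.9636 bits
  H(B) = 2.0000 bits
  H(C) = 0.9426 bits
  H(D) = 1.4327 bits

Ranking: B > A > D > C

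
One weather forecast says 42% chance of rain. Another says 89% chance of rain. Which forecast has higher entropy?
42% forecast

Treat each forecast as a Bernoulli distribution. Binary entropy is maximized at p=0.5 and falls off symmetrically toward 0 or 1. The 42% forecast is closer to 50%, so it is more uncertain. H(42%) ≈ 0.981 bits, H(89%) ≈ 0.500 bits.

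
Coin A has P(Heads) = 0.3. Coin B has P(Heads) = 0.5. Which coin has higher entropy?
B

For binary distributions, entropy is maximized at p=0.5 and decreases as p moves toward 0 or 1.

H(A) = H(0.3) = 0.8813 bits
H(B) = H(0.5) = 1.0000 bits

Distribution B (p=0.5) is closer to uniform (p=0.5), so it has higher entropy.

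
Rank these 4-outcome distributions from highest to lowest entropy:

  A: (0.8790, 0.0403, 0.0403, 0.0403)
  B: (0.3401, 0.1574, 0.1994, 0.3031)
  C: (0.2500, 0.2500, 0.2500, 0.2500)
C > B > A

Key insight: Entropy is maximized by uniform distributions and minimized by concentrated distributions.

- Uniform distributions have maximum entropy log₂(4) = 2.0000 bits
- The more "peaked" or concentrated a distribution, the lower its entropy

Entropies:
  H(A) = 0.7240 bits
  H(B) = 1.9349 bits
  H(C) = 2.0000 bits

Ranking: C > B > A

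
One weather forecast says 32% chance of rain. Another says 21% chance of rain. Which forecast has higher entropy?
32% forecast

Treat each forecast as a Bernoulli distribution. Binary entropy is maximized at p=0.5 and falls off symmetrically toward 0 or 1. The 32% forecast is closer to 50%, so it is more uncertain. H(32%) ≈ 0.904 bits, H(21%) ≈ 0.741 bits.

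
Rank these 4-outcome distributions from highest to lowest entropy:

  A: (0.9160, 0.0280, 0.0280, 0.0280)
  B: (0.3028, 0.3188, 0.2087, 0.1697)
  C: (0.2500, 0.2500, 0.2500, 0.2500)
C > B > A

Key insight: Entropy is maximized by uniform distributions and minimized by concentrated distributions.

- Uniform distributions have maximum entropy log₂(4) = 2.0000 bits
- The more "peaked" or concentrated a distribution, the lower its entropy

Entropies:
  H(A) = 0.5493 bits
  H(B) = 1.9537 bits
  H(C) = 2.0000 bits

Ranking: C > B > A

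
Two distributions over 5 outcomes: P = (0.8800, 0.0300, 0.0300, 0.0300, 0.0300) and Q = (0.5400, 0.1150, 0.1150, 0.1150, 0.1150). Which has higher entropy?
Q

P is highly concentrated on one outcome (88%), making it nearly deterministic. Q spreads its mass more evenly (max 54%). The more spread-out distribution has higher entropy: H(P) ≈ 0.769 bits, H(Q) ≈ 1.915 bits.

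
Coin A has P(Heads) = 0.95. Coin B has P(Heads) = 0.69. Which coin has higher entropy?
B

For binary distributions, entropy is maximized at p=0.5 and decreases as p moves toward 0 or 1.

H(A) = H(0.95) = 0.2864 bits
H(B) = H(0.69) = 0.8932 bits

Distribution B (p=0.69) is closer to uniform (p=0.5), so it has higher entropy.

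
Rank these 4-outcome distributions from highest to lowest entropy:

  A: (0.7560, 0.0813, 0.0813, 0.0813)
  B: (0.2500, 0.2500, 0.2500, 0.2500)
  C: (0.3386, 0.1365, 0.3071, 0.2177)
B > C > A

Key insight: Entropy is maximized by uniform distributions and minimized by concentrated distributions.

- Uniform distributions have maximum entropy log₂(4) = 2.0000 bits
- The more "peaked" or concentrated a distribution, the lower its entropy

Entropies:
  H(A) = 1.1884 bits
  H(B) = 2.0000 bits
  H(C) = 1.9231 bits

Ranking: B > C > A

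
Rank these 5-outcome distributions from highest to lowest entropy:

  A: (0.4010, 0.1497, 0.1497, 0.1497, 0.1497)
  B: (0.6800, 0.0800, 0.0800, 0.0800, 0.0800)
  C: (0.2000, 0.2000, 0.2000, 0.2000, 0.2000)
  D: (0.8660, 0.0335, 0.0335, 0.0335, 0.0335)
C > A > B > D

Key insight: Entropy is maximized by uniform distributions and minimized by concentrated distributions.

Entropies:
  H(A) = 2.1695 bits
  H(B) = 1.5444 bits
  H(C) = 2.3219 bits
  H(D) = 0.8363 bits

Ranking: C > A > B > D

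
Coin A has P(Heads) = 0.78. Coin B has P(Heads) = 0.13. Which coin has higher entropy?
A

For binary distributions, entropy is maximized at p=0.5 and decreases as p moves toward 0 or 1.

H(A) = H(0.78) = 0.7602 bits
H(B) = H(0.13) = 0.5574 bits

Distribution A (p=0.78) is closer to uniform (p=0.5), so it has higher entropy.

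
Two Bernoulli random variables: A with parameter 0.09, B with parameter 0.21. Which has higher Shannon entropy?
B

For binary distributions, entropy is maximized at p=0.5 and decreases as p moves toward 0 or 1.

H(A) = H(0.09) = 0.4365 bits
H(B) = H(0.21) = 0.7415 bits

Distribution B (p=0.21) is closer to uniform (p=0.5), so it has higher entropy.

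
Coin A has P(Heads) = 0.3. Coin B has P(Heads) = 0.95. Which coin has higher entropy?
A

For binary distributions, entropy is maximized at p=0.5 and decreases as p moves toward 0 or 1.

H(A) = H(0.3) = 0.8813 bits
H(B) = H(0.95) = 0.2864 bits

Distribution A (p=0.3) is closer to uniform (p=0.5), so it has higher entropy.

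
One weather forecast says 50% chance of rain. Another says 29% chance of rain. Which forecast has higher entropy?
50% forecast

Treat each forecast as a Bernoulli distribution. Binary entropy is maximized at p=0.5 and falls off symmetrically toward 0 or 1. The 50% forecast is closer to 50%, so it is more uncertain. H(50%) ≈ 1.000 bits, H(29%) ≈ 0.869 bits.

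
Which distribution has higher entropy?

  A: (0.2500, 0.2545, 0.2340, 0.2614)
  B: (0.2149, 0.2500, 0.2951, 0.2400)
A

Both distributions are close to uniform, making this a harder comparison.

H(A) = 1.9988 bits
H(B) = 1.9904 bits

The distribution closer to uniform has higher entropy.
Answer: A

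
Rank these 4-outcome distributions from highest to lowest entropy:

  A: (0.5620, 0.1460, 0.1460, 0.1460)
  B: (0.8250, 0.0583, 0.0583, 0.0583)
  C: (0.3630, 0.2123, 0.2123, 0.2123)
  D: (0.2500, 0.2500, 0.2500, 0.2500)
D > C > A > B

Key insight: Entropy is maximized by uniform distributions and minimized by concentrated distributions.

Entropies:
  H(A) = 1.6831 bits
  H(B) = 0.9464 bits
  H(C) = 1.9548 bits
  H(D) = 2.0000 bits

Ranking: D > C > A > B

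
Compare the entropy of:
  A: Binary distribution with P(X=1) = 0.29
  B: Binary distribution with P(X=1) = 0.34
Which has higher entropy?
B

For binary distributions, entropy is maximized at p=0.5 and decreases as p moves toward 0 or 1.

H(A) = H(0.29) = 0.8687 bits
H(B) = H(0.34) = 0.9248 bits

Distribution B (p=0.34) is closer to uniform (p=0.5), so it has higher entropy.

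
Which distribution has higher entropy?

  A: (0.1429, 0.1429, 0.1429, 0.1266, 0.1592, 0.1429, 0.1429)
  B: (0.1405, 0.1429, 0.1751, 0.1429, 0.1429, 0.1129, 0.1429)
A

Both distributions are close to uniform, making this a harder comparison.

H(A) = 2.8047 bits
H(B) = 2.7975 bits

The distribution closer to uniform has higher entropy.
Answer: A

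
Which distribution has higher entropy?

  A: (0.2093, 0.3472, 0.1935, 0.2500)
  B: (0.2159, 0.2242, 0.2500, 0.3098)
B

Both distributions are close to uniform, making this a harder comparison.

H(A) = 1.9606 bits
H(B) = 1.9849 bits

The distribution closer to uniform has higher entropy.
Answer: B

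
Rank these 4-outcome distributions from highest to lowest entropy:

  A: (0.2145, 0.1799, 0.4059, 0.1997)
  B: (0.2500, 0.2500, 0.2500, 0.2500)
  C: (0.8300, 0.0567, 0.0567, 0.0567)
B > A > C

Key insight: Entropy is maximized by uniform distributions and minimized by concentrated distributions.

- Uniform distributions have maximum entropy log₂(4) = 2.0000 bits
- The more "peaked" or concentrated a distribution, the lower its entropy

Entropies:
  H(A) = 1.9137 bits
  H(B) = 2.0000 bits
  H(C) = 0.9271 bits

Ranking: B > A > C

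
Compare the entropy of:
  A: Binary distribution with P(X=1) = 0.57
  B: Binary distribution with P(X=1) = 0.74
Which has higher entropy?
A

For binary distributions, entropy is maximized at p=0.5 and decreases as p moves toward 0 or 1.

H(A) = H(0.57) = 0.9858 bits
H(B) = H(0.74) = 0.8267 bits

Distribution A (p=0.57) is closer to uniform (p=0.5), so it has higher entropy.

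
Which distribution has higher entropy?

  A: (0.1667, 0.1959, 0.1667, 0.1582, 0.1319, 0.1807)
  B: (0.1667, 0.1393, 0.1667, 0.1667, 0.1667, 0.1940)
B

Both distributions are close to uniform, making this a harder comparison.

H(A) = 2.5747 bits
H(B) = 2.5784 bits

The distribution closer to uniform has higher entropy.
Answer: B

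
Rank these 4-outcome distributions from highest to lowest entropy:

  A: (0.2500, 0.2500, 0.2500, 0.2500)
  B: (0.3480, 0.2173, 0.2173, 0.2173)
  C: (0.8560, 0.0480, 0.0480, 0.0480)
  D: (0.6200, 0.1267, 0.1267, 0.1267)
A > B > D > C

Key insight: Entropy is maximized by uniform distributions and minimized by concentrated distributions.

Entropies:
  H(A) = 2.0000 bits
  H(B) = 1.9657 bits
  H(C) = 0.8229 bits
  H(D) = 1.5603 bits

Ranking: A > B > D > C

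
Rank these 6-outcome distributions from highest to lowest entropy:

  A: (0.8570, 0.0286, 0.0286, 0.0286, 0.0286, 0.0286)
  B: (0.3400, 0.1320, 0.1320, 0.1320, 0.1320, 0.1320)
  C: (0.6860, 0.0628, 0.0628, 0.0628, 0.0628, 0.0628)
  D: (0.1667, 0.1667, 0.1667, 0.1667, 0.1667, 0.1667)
D > B > C > A

Key insight: Entropy is maximized by uniform distributions and minimized by concentrated distributions.

Entropies:
  H(A) = 0.9241 bits
  H(B) = 2.4573 bits
  H(C) = 1.6268 bits
  H(D) = 2.5850 bits

Ranking: D > B > C > A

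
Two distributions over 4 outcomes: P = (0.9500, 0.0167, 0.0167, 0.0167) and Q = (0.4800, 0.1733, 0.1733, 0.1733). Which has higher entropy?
Q

P is highly concentrated on one outcome (95%), making it nearly deterministic. Q spreads its mass more evenly (max 48%). The more spread-out distribution has higher entropy: H(P) ≈ 0.366 bits, H(Q) ≈ 1.823 bits.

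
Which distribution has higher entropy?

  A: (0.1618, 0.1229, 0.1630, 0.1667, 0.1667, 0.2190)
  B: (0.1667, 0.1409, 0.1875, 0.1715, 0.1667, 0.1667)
B

Both distributions are close to uniform, making this a harder comparison.

H(A) = 2.5649 bits
H(B) = 2.5800 bits

The distribution closer to uniform has higher entropy.
Answer: B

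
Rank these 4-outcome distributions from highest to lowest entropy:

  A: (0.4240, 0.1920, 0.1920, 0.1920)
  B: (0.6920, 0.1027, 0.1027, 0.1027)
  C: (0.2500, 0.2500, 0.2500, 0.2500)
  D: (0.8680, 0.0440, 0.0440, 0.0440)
C > A > B > D

Key insight: Entropy is maximized by uniform distributions and minimized by concentrated distributions.

Entropies:
  H(A) = 1.8962 bits
  H(B) = 1.3790 bits
  H(C) = 2.0000 bits
  H(D) = 0.7721 bits

Ranking: C > A > B > D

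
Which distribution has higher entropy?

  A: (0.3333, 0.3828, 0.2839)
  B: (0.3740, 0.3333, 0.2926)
B

Both distributions are close to uniform, making this a harder comparison.

H(A) = 1.5743 bits
H(B) = 1.5778 bits

The distribution closer to uniform has higher entropy.
Answer: B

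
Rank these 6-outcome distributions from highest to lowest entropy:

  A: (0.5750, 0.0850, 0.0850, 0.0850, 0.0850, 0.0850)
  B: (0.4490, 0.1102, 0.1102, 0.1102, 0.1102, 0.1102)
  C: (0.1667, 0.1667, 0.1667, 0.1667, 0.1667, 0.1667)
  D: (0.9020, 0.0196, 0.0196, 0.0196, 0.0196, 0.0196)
C > B > A > D

Key insight: Entropy is maximized by uniform distributions and minimized by concentrated distributions.

Entropies:
  H(A) = 1.9705 bits
  H(B) = 2.2719 bits
  H(C) = 2.5850 bits
  H(D) = 0.6902 bits

Ranking: C > B > A > D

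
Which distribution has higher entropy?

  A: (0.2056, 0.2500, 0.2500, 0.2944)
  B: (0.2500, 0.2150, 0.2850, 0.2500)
B

Both distributions are close to uniform, making this a harder comparison.

H(A) = 1.9886 bits
H(B) = 1.9929 bits

The distribution closer to uniform has higher entropy.
Answer: B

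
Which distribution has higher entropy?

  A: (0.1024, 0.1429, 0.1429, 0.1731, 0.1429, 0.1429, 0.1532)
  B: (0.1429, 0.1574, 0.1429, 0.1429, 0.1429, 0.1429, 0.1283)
B

Both distributions are close to uniform, making this a harder comparison.

H(A) = 2.7933 bits
H(B) = 2.8052 bits

The distribution closer to uniform has higher entropy.
Answer: B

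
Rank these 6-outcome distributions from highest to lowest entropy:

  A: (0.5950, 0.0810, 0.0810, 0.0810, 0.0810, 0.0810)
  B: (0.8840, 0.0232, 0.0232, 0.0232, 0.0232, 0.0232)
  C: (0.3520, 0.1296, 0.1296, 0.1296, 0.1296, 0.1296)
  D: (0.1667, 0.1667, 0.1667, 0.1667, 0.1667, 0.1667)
D > C > A > B

Key insight: Entropy is maximized by uniform distributions and minimized by concentrated distributions.

Entropies:
  H(A) = 1.9142 bits
  H(B) = 0.7871 bits
  H(C) = 2.4405 bits
  H(D) = 2.5850 bits

Ranking: D > C > A > B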